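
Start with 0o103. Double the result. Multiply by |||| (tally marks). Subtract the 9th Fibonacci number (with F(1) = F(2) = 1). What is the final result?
Convert 0o103 (octal) → 1×64 + 3 = 67 (decimal)
Start: 67
67 × 2 = 134
Convert |||| (tally marks) → 4 (decimal)
134 × 4 = 536
Convert the 9th Fibonacci number (with F(1) = F(2) = 1) (Fibonacci index) → 1, 1, 2, 3, 5, 8, 13, 21, 34 → 34 (decimal)
536 - 34 = 502
502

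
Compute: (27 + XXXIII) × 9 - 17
Convert XXXIII (Roman numeral) → 10 + 10 + 10 + 1 + 1 + 1 = 33 (decimal)
Expression in decimal: (27 + 33) × 9 - 17
Parentheses first: 27 + 33 = 60
Multiply: 60 × 9 = 540
Subtract: 540 - 17 = 523
523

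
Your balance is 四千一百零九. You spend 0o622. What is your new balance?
Convert 四千一百零九 (Chinese numeral) → 4×1000 + 1×100 + 9 = 4109 (decimal)
Convert 0o622 (octal) → 6×64 + 2×8 + 2 = 402 (decimal)
Compute 4109 - 402 = 3707
3707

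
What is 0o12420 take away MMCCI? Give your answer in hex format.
Convert 0o12420 (octal) → 1×4096 + 2×512 + 4×64 + 2×8 = 5392 (decimal)
Convert MMCCI (Roman numeral) → 1000 + 1000 + 100 + 100 + 1 = 2201 (decimal)
Compute 5392 - 2201 = 3191
Convert 3191 (decimal) → 3191 = 12×256 + 7×16 + 7 → 0xC77 (hexadecimal)
0xC77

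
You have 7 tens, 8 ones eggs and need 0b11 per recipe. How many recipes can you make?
Convert 7 tens, 8 ones (place-value notation) → 7×10 + 8 = 78 (decimal)
Convert 0b11 (binary) → 2 + 1 = 3 (decimal)
Compute 78 ÷ 3 = 26
26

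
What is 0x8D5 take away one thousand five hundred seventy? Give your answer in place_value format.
Convert 0x8D5 (hexadecimal) → 8×256 + 13×16 + 5 = 2261 (decimal)
Convert one thousand five hundred seventy (English words) → 1×1000 + 5×100 + 70 = 1570 (decimal)
Compute 2261 - 1570 = 691
Convert 691 (decimal) → 691 = 6×100 + 9×10 + 1 → 6 hundreds, 9 tens, 1 one (place-value notation)
6 hundreds, 9 tens, 1 one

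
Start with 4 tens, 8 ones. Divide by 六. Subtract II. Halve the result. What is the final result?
Convert 4 tens, 8 ones (place-value notation) → 4×10 + 8 = 48 (decimal)
Start: 48
Convert 六 (Chinese numeral) → 6 (decimal)
48 ÷ 6 = 8
Convert II (Roman numeral) → 1 + 1 = 2 (decimal)
8 - 2 = 6
6 ÷ 2 = 3
3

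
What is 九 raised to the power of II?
Convert 九 (Chinese numeral) → 9 (decimal)
Convert II (Roman numeral) → 1 + 1 = 2 (decimal)
Compute 9 ^ 2 = 81
81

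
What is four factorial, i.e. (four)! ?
Convert four (English words) → 4 (decimal)
Compute 4! = 24
24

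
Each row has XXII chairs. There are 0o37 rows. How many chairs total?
Convert XXII (Roman numeral) → 10 + 10 + 1 + 1 = 22 (decimal)
Convert 0o37 (octal) → 3×8 + 7 = 31 (decimal)
Compute 22 × 31 = 682
682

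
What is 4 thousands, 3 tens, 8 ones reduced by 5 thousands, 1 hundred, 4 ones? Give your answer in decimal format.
Convert 4 thousands, 3 tens, 8 ones (place-value notation) → 4×1000 + 3×10 + 8 = 4038 (decimal)
Convert 5 thousands, 1 hundred, 4 ones (place-value notation) → 5×1000 + 1×100 + 4 = 5104 (decimal)
Compute 4038 - 5104 = -1066
-1066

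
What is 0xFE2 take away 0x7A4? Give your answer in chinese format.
Convert 0xFE2 (hexadecimal) → 15×256 + 14×16 + 2 = 4066 (decimal)
Convert 0x7A4 (hexadecimal) → 7×256 + 10×16 + 4 = 1956 (decimal)
Compute 4066 - 1956 = 2110
Convert 2110 (decimal) → 2110 = 2×1000 + 1×100 + 1×10 → 二千一百一十 (Chinese numeral)
二千一百一十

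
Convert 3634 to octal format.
Convert 3634 (decimal) → 3634 = 7×512 + 6×8 + 2 → 0o7062 (octal)
0o7062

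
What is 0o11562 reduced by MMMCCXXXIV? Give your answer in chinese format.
Convert 0o11562 (octal) → 1×4096 + 1×512 + 5×64 + 6×8 + 2 = 4978 (decimal)
Convert MMMCCXXXIV (Roman numeral) → 1000 + 1000 + 1000 + 100 + 100 + 10 + 10 + 10 + 4 = 3234 (decimal)
Compute 4978 - 3234 = 1744
Convert 1744 (decimal) → 1744 = 1×1000 + 7×100 + 4×10 + 4 → 一千七百四十四 (Chinese numeral)
一千七百四十四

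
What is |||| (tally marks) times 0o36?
Convert |||| (tally marks) → 4 (decimal)
Convert 0o36 (octal) → 3×8 + 6 = 30 (decimal)
Compute 4 × 30 = 120
120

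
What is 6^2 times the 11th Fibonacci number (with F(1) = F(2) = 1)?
Convert 6^2 (power) → 36 (decimal)
Convert the 11th Fibonacci number (with F(1) = F(2) = 1) (Fibonacci index) → 1, 1, 2, 3, 5, 8, 13, 21, 34, 55, 89 → 89 (decimal)
Compute 36 × 89 = 3204
3204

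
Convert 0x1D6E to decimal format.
Convert 0x1D6E (hexadecimal) → 1×4096 + 13×256 + 6×16 + 14 = 7534 (decimal)
7534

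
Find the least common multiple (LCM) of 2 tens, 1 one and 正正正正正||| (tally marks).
Convert 2 tens, 1 one (place-value notation) → 2×10 + 1 = 21 (decimal)
Convert 正正正正正||| (tally marks) → 5 + 5 + 5 + 5 + 5 + 3 = 28 (decimal)
Compute lcm(21, 28) = 84
84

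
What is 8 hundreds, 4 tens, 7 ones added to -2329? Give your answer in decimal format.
Convert 8 hundreds, 4 tens, 7 ones (place-value notation) → 8×100 + 4×10 + 7 = 847 (decimal)
Compute 847 + -2329 = -1482
-1482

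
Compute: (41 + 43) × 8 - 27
Parentheses first: 41 + 43 = 84
Multiply: 84 × 8 = 672
Subtract: 672 - 27 = 645
645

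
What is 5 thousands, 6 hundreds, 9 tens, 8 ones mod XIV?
Convert 5 thousands, 6 hundreds, 9 tens, 8 ones (place-value notation) → 5×1000 + 6×100 + 9×10 + 8 = 5698 (decimal)
Convert XIV (Roman numeral) → 10 + 4 = 14 (decimal)
Compute 5698 mod 14 = 0
0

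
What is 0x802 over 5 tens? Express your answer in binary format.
Convert 0x802 (hexadecimal) → 8×256 + 2 = 2050 (decimal)
Convert 5 tens (place-value notation) → 5×10 = 50 (decimal)
Compute 2050 ÷ 50 = 41
Convert 41 (decimal) → 41 = 32 + 8 + 1 → 0b101001 (binary)
0b101001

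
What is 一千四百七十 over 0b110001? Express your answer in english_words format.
Convert 一千四百七十 (Chinese numeral) → 1×1000 + 4×100 + 7×10 = 1470 (decimal)
Convert 0b110001 (binary) → 32 + 16 + 1 = 49 (decimal)
Compute 1470 ÷ 49 = 30
Convert 30 (decimal) → thirty (English words)
thirty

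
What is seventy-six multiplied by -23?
Convert seventy-six (English words) → 76 (decimal)
Compute 76 × -23 = -1748
-1748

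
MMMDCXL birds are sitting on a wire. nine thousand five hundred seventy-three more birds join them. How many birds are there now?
Convert MMMDCXL (Roman numeral) → 1000 + 1000 + 1000 + 500 + 100 + 40 = 3640 (decimal)
Convert nine thousand five hundred seventy-three (English words) → 9×1000 + 5×100 + 73 = 9573 (decimal)
Compute 3640 + 9573 = 13213
13213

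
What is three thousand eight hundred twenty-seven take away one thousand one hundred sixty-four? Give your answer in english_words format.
Convert three thousand eight hundred twenty-seven (English words) → 3×1000 + 8×100 + 27 = 3827 (decimal)
Convert one thousand one hundred sixty-four (English words) → 1×1000 + 1×100 + 64 = 1164 (decimal)
Compute 3827 - 1164 = 2663
Convert 2663 (decimal) → 2663 = 2×1000 + 6×100 + 63 → two thousand six hundred sixty-three (English words)
two thousand six hundred sixty-three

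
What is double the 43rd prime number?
The 43rd prime number = 191
Compute 191 × 2 = 382
382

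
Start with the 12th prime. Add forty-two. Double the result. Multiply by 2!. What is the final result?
Convert the 12th prime (prime index) → 37 (decimal)
Start: 37
Convert forty-two (English words) → 42 (decimal)
37 + 42 = 79
79 × 2 = 158
Convert 2! (factorial) → 2 (decimal)
158 × 2 = 316
316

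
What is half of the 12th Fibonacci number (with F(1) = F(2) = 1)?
The 12th Fibonacci number (with F(1) = F(2) = 1): 1, 1, 2, 3, 5, 8, 13, 21, 34, 55, 89, 144 → 144
Compute 144 ÷ 2 = 72
72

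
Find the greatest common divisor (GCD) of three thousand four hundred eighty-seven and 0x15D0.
Convert three thousand four hundred eighty-seven (English words) → 3×1000 + 4×100 + 87 = 3487 (decimal)
Convert 0x15D0 (hexadecimal) → 1×4096 + 5×256 + 13×16 = 5584 (decimal)
Compute gcd(3487, 5584) = 1
1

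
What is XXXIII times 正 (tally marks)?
Convert XXXIII (Roman numeral) → 10 + 10 + 10 + 1 + 1 + 1 = 33 (decimal)
Convert 正 (tally marks) → 5 (decimal)
Compute 33 × 5 = 165
165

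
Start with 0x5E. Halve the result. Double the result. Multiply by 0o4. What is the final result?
Convert 0x5E (hexadecimal) → 5×16 + 14 = 94 (decimal)
Start: 94
94 ÷ 2 = 47
47 × 2 = 94
Convert 0o4 (octal) → 4 (decimal)
94 × 4 = 376
376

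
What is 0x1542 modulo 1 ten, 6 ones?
Convert 0x1542 (hexadecimal) → 1×4096 + 5×256 + 4×16 + 2 = 5442 (decimal)
Convert 1 ten, 6 ones (place-value notation) → 1×10 + 6 = 16 (decimal)
Compute 5442 mod 16 = 2
2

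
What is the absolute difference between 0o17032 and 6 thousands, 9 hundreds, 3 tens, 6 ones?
Convert 0o17032 (octal) → 1×4096 + 7×512 + 3×8 + 2 = 7706 (decimal)
Convert 6 thousands, 9 hundreds, 3 tens, 6 ones (place-value notation) → 6×1000 + 9×100 + 3×10 + 6 = 6936 (decimal)
Compute |7706 - 6936| = 770
770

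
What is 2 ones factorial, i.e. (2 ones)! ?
Convert 2 ones (place-value notation) → 2 (decimal)
Compute 2! = 2
2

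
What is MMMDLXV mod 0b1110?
Convert MMMDLXV (Roman numeral) → 1000 + 1000 + 1000 + 500 + 50 + 10 + 5 = 3565 (decimal)
Convert 0b1110 (binary) → 8 + 4 + 2 = 14 (decimal)
Compute 3565 mod 14 = 9
9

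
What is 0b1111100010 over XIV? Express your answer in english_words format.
Convert 0b1111100010 (binary) → 512 + 256 + 128 + 64 + 32 + 2 = 994 (decimal)
Convert XIV (Roman numeral) → 10 + 4 = 14 (decimal)
Compute 994 ÷ 14 = 71
Convert 71 (decimal) → seventy-one (English words)
seventy-one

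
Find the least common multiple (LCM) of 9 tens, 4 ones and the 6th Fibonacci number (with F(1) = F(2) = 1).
Convert 9 tens, 4 ones (place-value notation) → 9×10 + 4 = 94 (decimal)
Convert the 6th Fibonacci number (with F(1) = F(2) = 1) (Fibonacci index) → 1, 1, 2, 3, 5, 8 → 8 (decimal)
Compute lcm(94, 8) = 376
376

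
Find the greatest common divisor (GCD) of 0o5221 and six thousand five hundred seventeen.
Convert 0o5221 (octal) → 5×512 + 2×64 + 2×8 + 1 = 2705 (decimal)
Convert six thousand five hundred seventeen (English words) → 6×1000 + 5×100 + 17 = 6517 (decimal)
Compute gcd(2705, 6517) = 1
1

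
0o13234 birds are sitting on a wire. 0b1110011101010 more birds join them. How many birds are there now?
Convert 0o13234 (octal) → 1×4096 + 3×512 + 2×64 + 3×8 + 4 = 5788 (decimal)
Convert 0b1110011101010 (binary) → 4096 + 2048 + 1024 + 128 + 64 + 32 + 8 + 2 = 7402 (decimal)
Compute 5788 + 7402 = 13190
13190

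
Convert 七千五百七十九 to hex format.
Convert 七千五百七十九 (Chinese numeral) → 7×1000 + 5×100 + 7×10 + 9 = 7579 (decimal)
Convert 7579 (decimal) → 7579 = 1×4096 + 13×256 + 9×16 + 11 → 0x1D9B (hexadecimal)
0x1D9B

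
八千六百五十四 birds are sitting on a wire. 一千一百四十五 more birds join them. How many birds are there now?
Convert 八千六百五十四 (Chinese numeral) → 8×1000 + 6×100 + 5×10 + 4 = 8654 (decimal)
Convert 一千一百四十五 (Chinese numeral) → 1×1000 + 1×100 + 4×10 + 5 = 1145 (decimal)
Compute 8654 + 1145 = 9799
9799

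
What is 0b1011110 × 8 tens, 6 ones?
Convert 0b1011110 (binary) → 64 + 16 + 8 + 4 + 2 = 94 (decimal)
Convert 8 tens, 6 ones (place-value notation) → 8×10 + 6 = 86 (decimal)
Compute 94 × 86 = 8084
8084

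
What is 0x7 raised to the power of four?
Convert 0x7 (hexadecimal) → 7 (decimal)
Convert four (English words) → 4 (decimal)
Compute 7 ^ 4 = 2401
2401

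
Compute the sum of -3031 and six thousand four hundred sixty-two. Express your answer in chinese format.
Convert six thousand four hundred sixty-two (English words) → 6×1000 + 4×100 + 62 = 6462 (decimal)
Compute -3031 + 6462 = 3431
Convert 3431 (decimal) → 3431 = 3×1000 + 4×100 + 3×10 + 1 → 三千四百三十一 (Chinese numeral)
三千四百三十一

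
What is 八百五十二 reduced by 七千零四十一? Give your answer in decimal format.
Convert 八百五十二 (Chinese numeral) → 8×100 + 5×10 + 2 = 852 (decimal)
Convert 七千零四十一 (Chinese numeral) → 7×1000 + 4×10 + 1 = 7041 (decimal)
Compute 852 - 7041 = -6189
-6189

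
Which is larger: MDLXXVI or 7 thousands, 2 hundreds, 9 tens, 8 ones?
Convert MDLXXVI (Roman numeral) → 1000 + 500 + 50 + 10 + 10 + 5 + 1 = 1576 (decimal)
Convert 7 thousands, 2 hundreds, 9 tens, 8 ones (place-value notation) → 7×1000 + 2×100 + 9×10 + 8 = 7298 (decimal)
Compare 1576 vs 7298: larger = 7298
7298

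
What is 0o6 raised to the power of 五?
Convert 0o6 (octal) → 6 (decimal)
Convert 五 (Chinese numeral) → 5 (decimal)
Compute 6 ^ 5 = 7776
7776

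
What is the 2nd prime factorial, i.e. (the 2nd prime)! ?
Convert the 2nd prime (prime index) → 3 (decimal)
Compute 3! = 6
6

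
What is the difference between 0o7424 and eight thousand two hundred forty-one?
Convert 0o7424 (octal) → 7×512 + 4×64 + 2×8 + 4 = 3860 (decimal)
Convert eight thousand two hundred forty-one (English words) → 8×1000 + 2×100 + 41 = 8241 (decimal)
Difference: |3860 - 8241| = 4381
4381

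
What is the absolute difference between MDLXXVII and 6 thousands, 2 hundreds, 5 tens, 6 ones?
Convert MDLXXVII (Roman numeral) → 1000 + 500 + 50 + 10 + 10 + 5 + 1 + 1 = 1577 (decimal)
Convert 6 thousands, 2 hundreds, 5 tens, 6 ones (place-value notation) → 6×1000 + 2×100 + 5×10 + 6 = 6256 (decimal)
Compute |1577 - 6256| = 4679
4679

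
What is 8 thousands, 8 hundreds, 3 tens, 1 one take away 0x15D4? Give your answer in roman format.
Convert 8 thousands, 8 hundreds, 3 tens, 1 one (place-value notation) → 8×1000 + 8×100 + 3×10 + 1 = 8831 (decimal)
Convert 0x15D4 (hexadecimal) → 1×4096 + 5×256 + 13×16 + 4 = 5588 (decimal)
Compute 8831 - 5588 = 3243
Convert 3243 (decimal) → 3243 = 1000 + 1000 + 1000 + 100 + 100 + 40 + 1 + 1 + 1 → MMMCCXLIII (Roman numeral)
MMMCCXLIII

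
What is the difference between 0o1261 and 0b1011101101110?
Convert 0o1261 (octal) → 1×512 + 2×64 + 6×8 + 1 = 689 (decimal)
Convert 0b1011101101110 (binary) → 4096 + 1024 + 512 + 256 + 64 + 32 + 8 + 4 + 2 = 5998 (decimal)
Difference: |689 - 5998| = 5309
5309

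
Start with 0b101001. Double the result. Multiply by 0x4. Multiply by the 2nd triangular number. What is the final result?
Convert 0b101001 (binary) → 32 + 8 + 1 = 41 (decimal)
Start: 41
41 × 2 = 82
Convert 0x4 (hexadecimal) → 4 (decimal)
82 × 4 = 328
Convert the 2nd triangular number (triangular index) → 2×3/2 = 3 (decimal)
328 × 3 = 984
984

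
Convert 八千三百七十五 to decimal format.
Convert 八千三百七十五 (Chinese numeral) → 8×1000 + 3×100 + 7×10 + 5 = 8375 (decimal)
8375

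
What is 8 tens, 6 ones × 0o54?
Convert 8 tens, 6 ones (place-value notation) → 8×10 + 6 = 86 (decimal)
Convert 0o54 (octal) → 5×8 + 4 = 44 (decimal)
Compute 86 × 44 = 3784
3784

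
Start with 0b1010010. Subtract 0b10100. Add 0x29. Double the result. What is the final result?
Convert 0b1010010 (binary) → 64 + 16 + 2 = 82 (decimal)
Start: 82
Convert 0b10100 (binary) → 16 + 4 = 20 (decimal)
82 - 20 = 62
Convert 0x29 (hexadecimal) → 2×16 + 9 = 41 (decimal)
62 + 41 = 103
103 × 2 = 206
206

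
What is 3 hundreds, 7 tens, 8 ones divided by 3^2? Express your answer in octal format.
Convert 3 hundreds, 7 tens, 8 ones (place-value notation) → 3×100 + 7×10 + 8 = 378 (decimal)
Convert 3^2 (power) → 9 (decimal)
Compute 378 ÷ 9 = 42
Convert 42 (decimal) → 42 = 5×8 + 2 → 0o52 (octal)
0o52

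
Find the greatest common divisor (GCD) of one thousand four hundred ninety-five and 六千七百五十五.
Convert one thousand four hundred ninety-five (English words) → 1×1000 + 4×100 + 95 = 1495 (decimal)
Convert 六千七百五十五 (Chinese numeral) → 6×1000 + 7×100 + 5×10 + 5 = 6755 (decimal)
Compute gcd(1495, 6755) = 5
5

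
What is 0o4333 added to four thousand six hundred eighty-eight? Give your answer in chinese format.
Convert 0o4333 (octal) → 4×512 + 3×64 + 3×8 + 3 = 2267 (decimal)
Convert four thousand six hundred eighty-eight (English words) → 4×1000 + 6×100 + 88 = 4688 (decimal)
Compute 2267 + 4688 = 6955
Convert 6955 (decimal) → 6955 = 6×1000 + 9×100 + 5×10 + 5 → 六千九百五十五 (Chinese numeral)
六千九百五十五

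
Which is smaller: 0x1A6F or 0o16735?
Convert 0x1A6F (hexadecimal) → 1×4096 + 10×256 + 6×16 + 15 = 6767 (decimal)
Convert 0o16735 (octal) → 1×4096 + 6×512 + 7×64 + 3×8 + 5 = 7645 (decimal)
Compare 6767 vs 7645: smaller = 6767
6767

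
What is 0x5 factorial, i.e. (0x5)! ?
Convert 0x5 (hexadecimal) → 5 (decimal)
Compute 5! = 120
120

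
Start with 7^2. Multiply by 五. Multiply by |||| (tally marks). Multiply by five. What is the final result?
Convert 7^2 (power) → 49 (decimal)
Start: 49
Convert 五 (Chinese numeral) → 5 (decimal)
49 × 5 = 245
Convert |||| (tally marks) → 4 (decimal)
245 × 4 = 980
Convert five (English words) → 5 (decimal)
980 × 5 = 4900
4900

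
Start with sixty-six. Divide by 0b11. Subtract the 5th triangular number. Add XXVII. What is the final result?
Convert sixty-six (English words) → 66 (decimal)
Start: 66
Convert 0b11 (binary) → 2 + 1 = 3 (decimal)
66 ÷ 3 = 22
Convert the 5th triangular number (triangular index) → 5×6/2 = 15 (decimal)
22 - 15 = 7
Convert XXVII (Roman numeral) → 10 + 10 + 5 + 1 + 1 = 27 (decimal)
7 + 27 = 34
34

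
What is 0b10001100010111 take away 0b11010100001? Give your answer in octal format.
Convert 0b10001100010111 (binary) → 8192 + 512 + 256 + 16 + 4 + 2 + 1 = 8983 (decimal)
Convert 0b11010100001 (binary) → 1024 + 512 + 128 + 32 + 1 = 1697 (decimal)
Compute 8983 - 1697 = 7286
Convert 7286 (decimal) → 7286 = 1×4096 + 6×512 + 1×64 + 6×8 + 6 → 0o16166 (octal)
0o16166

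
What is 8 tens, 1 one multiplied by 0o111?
Convert 8 tens, 1 one (place-value notation) → 8×10 + 1 = 81 (decimal)
Convert 0o111 (octal) → 1×64 + 1×8 + 1 = 73 (decimal)
Compute 81 × 73 = 5913
5913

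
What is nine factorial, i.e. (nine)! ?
Convert nine (English words) → 9 (decimal)
Compute 9! = 362880
362880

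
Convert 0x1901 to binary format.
Convert 0x1901 (hexadecimal) → 1×4096 + 9×256 + 1 = 6401 (decimal)
Convert 6401 (decimal) → 6401 = 4096 + 2048 + 256 + 1 → 0b1100100000001 (binary)
0b1100100000001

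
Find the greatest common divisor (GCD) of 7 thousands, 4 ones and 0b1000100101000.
Convert 7 thousands, 4 ones (place-value notation) → 7×1000 + 4 = 7004 (decimal)
Convert 0b1000100101000 (binary) → 4096 + 256 + 32 + 8 = 4392 (decimal)
Compute gcd(7004, 4392) = 4
4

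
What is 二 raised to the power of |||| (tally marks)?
Convert 二 (Chinese numeral) → 2 (decimal)
Convert |||| (tally marks) → 4 (decimal)
Compute 2 ^ 4 = 16
16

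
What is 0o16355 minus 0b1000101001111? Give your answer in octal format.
Convert 0o16355 (octal) → 1×4096 + 6×512 + 3×64 + 5×8 + 5 = 7405 (decimal)
Convert 0b1000101001111 (binary) → 4096 + 256 + 64 + 8 + 4 + 2 + 1 = 4431 (decimal)
Compute 7405 - 4431 = 2974
Convert 2974 (decimal) → 2974 = 5×512 + 6×64 + 3×8 + 6 → 0o5636 (octal)
0o5636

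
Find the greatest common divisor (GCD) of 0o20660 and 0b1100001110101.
Convert 0o20660 (octal) → 2×4096 + 6×64 + 6×8 = 8624 (decimal)
Convert 0b1100001110101 (binary) → 4096 + 2048 + 64 + 32 + 16 + 4 + 1 = 6261 (decimal)
Compute gcd(8624, 6261) = 1
1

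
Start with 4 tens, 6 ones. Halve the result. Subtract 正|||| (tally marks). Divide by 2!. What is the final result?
Convert 4 tens, 6 ones (place-value notation) → 4×10 + 6 = 46 (decimal)
Start: 46
46 ÷ 2 = 23
Convert 正|||| (tally marks) → 5 + 4 = 9 (decimal)
23 - 9 = 14
Convert 2! (factorial) → 2 (decimal)
14 ÷ 2 = 7
7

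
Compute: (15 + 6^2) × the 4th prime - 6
Convert 6^2 (power) → 36 (decimal)
Convert the 4th prime (prime index) → 7 (decimal)
Expression in decimal: (15 + 36) × 7 - 6
Parentheses first: 15 + 36 = 51
Multiply: 51 × 7 = 357
Subtract: 357 - 6 = 351
351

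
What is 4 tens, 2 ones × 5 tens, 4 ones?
Convert 4 tens, 2 ones (place-value notation) → 4×10 + 2 = 42 (decimal)
Convert 5 tens, 4 ones (place-value notation) → 5×10 + 4 = 54 (decimal)
Compute 42 × 54 = 2268
2268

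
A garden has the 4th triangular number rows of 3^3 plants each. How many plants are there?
Convert 3^3 (power) → 27 (decimal)
Convert the 4th triangular number (triangular index) → 4×5/2 = 10 (decimal)
Compute 27 × 10 = 270
270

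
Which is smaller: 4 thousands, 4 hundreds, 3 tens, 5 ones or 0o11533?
Convert 4 thousands, 4 hundreds, 3 tens, 5 ones (place-value notation) → 4×1000 + 4×100 + 3×10 + 5 = 4435 (decimal)
Convert 0o11533 (octal) → 1×4096 + 1×512 + 5×64 + 3×8 + 3 = 4955 (decimal)
Compare 4435 vs 4955: smaller = 4435
4435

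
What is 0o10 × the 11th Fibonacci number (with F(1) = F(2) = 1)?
Convert 0o10 (octal) → 1×8 = 8 (decimal)
Convert the 11th Fibonacci number (with F(1) = F(2) = 1) (Fibonacci index) → 1, 1, 2, 3, 5, 8, 13, 21, 34, 55, 89 → 89 (decimal)
Compute 8 × 89 = 712
712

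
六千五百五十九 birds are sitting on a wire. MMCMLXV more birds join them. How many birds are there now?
Convert 六千五百五十九 (Chinese numeral) → 6×1000 + 5×100 + 5×10 + 9 = 6559 (decimal)
Convert MMCMLXV (Roman numeral) → 1000 + 1000 + 900 + 50 + 10 + 5 = 2965 (decimal)
Compute 6559 + 2965 = 9524
9524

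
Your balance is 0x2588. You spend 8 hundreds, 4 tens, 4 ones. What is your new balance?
Convert 0x2588 (hexadecimal) → 2×4096 + 5×256 + 8×16 + 8 = 9608 (decimal)
Convert 8 hundreds, 4 tens, 4 ones (place-value notation) → 8×100 + 4×10 + 4 = 844 (decimal)
Compute 9608 - 844 = 8764
8764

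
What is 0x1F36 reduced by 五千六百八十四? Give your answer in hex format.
Convert 0x1F36 (hexadecimal) → 1×4096 + 15×256 + 3×16 + 6 = 7990 (decimal)
Convert 五千六百八十四 (Chinese numeral) → 5×1000 + 6×100 + 8×10 + 4 = 5684 (decimal)
Compute 7990 - 5684 = 2306
Convert 2306 (decimal) → 2306 = 9×256 + 2 → 0x902 (hexadecimal)
0x902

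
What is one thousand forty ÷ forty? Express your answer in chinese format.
Convert one thousand forty (English words) → 1×1000 + 40 = 1040 (decimal)
Convert forty (English words) → 40 (decimal)
Compute 1040 ÷ 40 = 26
Convert 26 (decimal) → 26 = 2×10 + 6 → 二十六 (Chinese numeral)
二十六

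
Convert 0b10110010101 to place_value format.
Convert 0b10110010101 (binary) → 1024 + 256 + 128 + 16 + 4 + 1 = 1429 (decimal)
Convert 1429 (decimal) → 1429 = 1×1000 + 4×100 + 2×10 + 9 → 1 thousand, 4 hundreds, 2 tens, 9 ones (place-value notation)
1 thousand, 4 hundreds, 2 tens, 9 ones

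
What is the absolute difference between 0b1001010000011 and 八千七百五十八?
Convert 0b1001010000011 (binary) → 4096 + 512 + 128 + 2 + 1 = 4739 (decimal)
Convert 八千七百五十八 (Chinese numeral) → 8×1000 + 7×100 + 5×10 + 8 = 8758 (decimal)
Compute |4739 - 8758| = 4019
4019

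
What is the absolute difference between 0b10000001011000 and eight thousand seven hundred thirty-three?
Convert 0b10000001011000 (binary) → 8192 + 64 + 16 + 8 = 8280 (decimal)
Convert eight thousand seven hundred thirty-three (English words) → 8×1000 + 7×100 + 33 = 8733 (decimal)
Compute |8280 - 8733| = 453
453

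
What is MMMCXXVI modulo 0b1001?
Convert MMMCXXVI (Roman numeral) → 1000 + 1000 + 1000 + 100 + 10 + 10 + 5 + 1 = 3126 (decimal)
Convert 0b1001 (binary) → 8 + 1 = 9 (decimal)
Compute 3126 mod 9 = 3
3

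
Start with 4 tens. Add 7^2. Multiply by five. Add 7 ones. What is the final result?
Convert 4 tens (place-value notation) → 4×10 = 40 (decimal)
Start: 40
Convert 7^2 (power) → 49 (decimal)
40 + 49 = 89
Convert five (English words) → 5 (decimal)
89 × 5 = 445
Convert 7 ones (place-value notation) → 7 (decimal)
445 + 7 = 452
452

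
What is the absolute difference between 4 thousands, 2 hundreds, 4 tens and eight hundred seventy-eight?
Convert 4 thousands, 2 hundreds, 4 tens (place-value notation) → 4×1000 + 2×100 + 4×10 = 4240 (decimal)
Convert eight hundred seventy-eight (English words) → 8×100 + 78 = 878 (decimal)
Compute |4240 - 878| = 3362
3362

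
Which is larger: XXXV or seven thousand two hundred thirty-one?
Convert XXXV (Roman numeral) → 10 + 10 + 10 + 5 = 35 (decimal)
Convert seven thousand two hundred thirty-one (English words) → 7×1000 + 2×100 + 31 = 7231 (decimal)
Compare 35 vs 7231: larger = 7231
7231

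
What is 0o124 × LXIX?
Convert 0o124 (octal) → 1×64 + 2×8 + 4 = 84 (decimal)
Convert LXIX (Roman numeral) → 50 + 10 + 9 = 69 (decimal)
Compute 84 × 69 = 5796
5796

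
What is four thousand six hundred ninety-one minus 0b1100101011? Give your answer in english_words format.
Convert four thousand six hundred ninety-one (English words) → 4×1000 + 6×100 + 91 = 4691 (decimal)
Convert 0b1100101011 (binary) → 512 + 256 + 32 + 8 + 2 + 1 = 811 (decimal)
Compute 4691 - 811 = 3880
Convert 3880 (decimal) → 3880 = 3×1000 + 8×100 + 80 → three thousand eight hundred eighty (English words)
three thousand eight hundred eighty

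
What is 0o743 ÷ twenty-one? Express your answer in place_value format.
Convert 0o743 (octal) → 7×64 + 4×8 + 3 = 483 (decimal)
Convert twenty-one (English words) → 21 (decimal)
Compute 483 ÷ 21 = 23
Convert 23 (decimal) → 23 = 2×10 + 3 → 2 tens, 3 ones (place-value notation)
2 tens, 3 ones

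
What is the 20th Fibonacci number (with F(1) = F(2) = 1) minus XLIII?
The 20th Fibonacci number (with F(1) = F(2) = 1) = 6765
Convert XLIII (Roman numeral) → 40 + 1 + 1 + 1 = 43 (decimal)
Compute 6765 - 43 = 6722
6722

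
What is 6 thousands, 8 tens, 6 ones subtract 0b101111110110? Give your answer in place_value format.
Convert 6 thousands, 8 tens, 6 ones (place-value notation) → 6×1000 + 8×10 + 6 = 6086 (decimal)
Convert 0b101111110110 (binary) → 2048 + 512 + 256 + 128 + 64 + 32 + 16 + 4 + 2 = 3062 (decimal)
Compute 6086 - 3062 = 3024
Convert 3024 (decimal) → 3024 = 3×1000 + 2×10 + 4 → 3 thousands, 2 tens, 4 ones (place-value notation)
3 thousands, 2 tens, 4 ones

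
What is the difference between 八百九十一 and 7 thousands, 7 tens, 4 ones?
Convert 八百九十一 (Chinese numeral) → 8×100 + 9×10 + 1 = 891 (decimal)
Convert 7 thousands, 7 tens, 4 ones (place-value notation) → 7×1000 + 7×10 + 4 = 7074 (decimal)
Difference: |891 - 7074| = 6183
6183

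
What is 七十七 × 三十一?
Convert 七十七 (Chinese numeral) → 7×10 + 7 = 77 (decimal)
Convert 三十一 (Chinese numeral) → 3×10 + 1 = 31 (decimal)
Compute 77 × 31 = 2387
2387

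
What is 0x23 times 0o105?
Convert 0x23 (hexadecimal) → 2×16 + 3 = 35 (decimal)
Convert 0o105 (octal) → 1×64 + 5 = 69 (decimal)
Compute 35 × 69 = 2415
2415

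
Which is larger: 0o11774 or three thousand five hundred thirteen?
Convert 0o11774 (octal) → 1×4096 + 1×512 + 7×64 + 7×8 + 4 = 5116 (decimal)
Convert three thousand five hundred thirteen (English words) → 3×1000 + 5×100 + 13 = 3513 (decimal)
Compare 5116 vs 3513: larger = 5116
5116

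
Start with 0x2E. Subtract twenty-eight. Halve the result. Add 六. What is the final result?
Convert 0x2E (hexadecimal) → 2×16 + 14 = 46 (decimal)
Start: 46
Convert twenty-eight (English words) → 28 (decimal)
46 - 28 = 18
18 ÷ 2 = 9
Convert 六 (Chinese numeral) → 6 (decimal)
9 + 6 = 15
15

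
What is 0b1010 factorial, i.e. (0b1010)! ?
Convert 0b1010 (binary) → 8 + 2 = 10 (decimal)
Compute 10! = 3628800
3628800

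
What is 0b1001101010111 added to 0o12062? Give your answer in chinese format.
Convert 0b1001101010111 (binary) → 4096 + 512 + 256 + 64 + 16 + 4 + 2 + 1 = 4951 (decimal)
Convert 0o12062 (octal) → 1×4096 + 2×512 + 6×8 + 2 = 5170 (decimal)
Compute 4951 + 5170 = 10121
Convert 10121 (decimal) → 10121 = 1×10000 + 1×100 + 2×10 + 1 → 一万零一百二十一 (Chinese numeral)
一万零一百二十一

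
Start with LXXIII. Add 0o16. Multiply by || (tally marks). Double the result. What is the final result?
Convert LXXIII (Roman numeral) → 50 + 10 + 10 + 1 + 1 + 1 = 73 (decimal)
Start: 73
Convert 0o16 (octal) → 1×8 + 6 = 14 (decimal)
73 + 14 = 87
Convert || (tally marks) → 2 (decimal)
87 × 2 = 174
174 × 2 = 348
348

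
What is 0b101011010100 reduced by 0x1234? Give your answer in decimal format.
Convert 0b101011010100 (binary) → 2048 + 512 + 128 + 64 + 16 + 4 = 2772 (decimal)
Convert 0x1234 (hexadecimal) → 1×4096 + 2×256 + 3×16 + 4 = 4660 (decimal)
Compute 2772 - 4660 = -1888
-1888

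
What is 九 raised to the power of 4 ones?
Convert 九 (Chinese numeral) → 9 (decimal)
Convert 4 ones (place-value notation) → 4 (decimal)
Compute 9 ^ 4 = 6561
6561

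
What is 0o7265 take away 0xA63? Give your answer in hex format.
Convert 0o7265 (octal) → 7×512 + 2×64 + 6×8 + 5 = 3765 (decimal)
Convert 0xA63 (hexadecimal) → 10×256 + 6×16 + 3 = 2659 (decimal)
Compute 3765 - 2659 = 1106
Convert 1106 (decimal) → 1106 = 4×256 + 5×16 + 2 → 0x452 (hexadecimal)
0x452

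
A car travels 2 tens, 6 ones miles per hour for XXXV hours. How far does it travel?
Convert 2 tens, 6 ones (place-value notation) → 2×10 + 6 = 26 (decimal)
Convert XXXV (Roman numeral) → 10 + 10 + 10 + 5 = 35 (decimal)
Compute 26 × 35 = 910
910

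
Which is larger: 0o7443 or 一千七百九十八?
Convert 0o7443 (octal) → 7×512 + 4×64 + 4×8 + 3 = 3875 (decimal)
Convert 一千七百九十八 (Chinese numeral) → 1×1000 + 7×100 + 9×10 + 8 = 1798 (decimal)
Compare 3875 vs 1798: larger = 3875
3875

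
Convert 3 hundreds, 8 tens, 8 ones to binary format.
Convert 3 hundreds, 8 tens, 8 ones (place-value notation) → 3×100 + 8×10 + 8 = 388 (decimal)
Convert 388 (decimal) → 388 = 256 + 128 + 4 → 0b110000100 (binary)
0b110000100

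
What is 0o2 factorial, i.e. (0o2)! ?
Convert 0o2 (octal) → 2 (decimal)
Compute 2! = 2
2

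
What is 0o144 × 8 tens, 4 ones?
Convert 0o144 (octal) → 1×64 + 4×8 + 4 = 100 (decimal)
Convert 8 tens, 4 ones (place-value notation) → 8×10 + 4 = 84 (decimal)
Compute 100 × 84 = 8400
8400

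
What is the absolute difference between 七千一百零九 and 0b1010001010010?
Convert 七千一百零九 (Chinese numeral) → 7×1000 + 1×100 + 9 = 7109 (decimal)
Convert 0b1010001010010 (binary) → 4096 + 1024 + 64 + 16 + 2 = 5202 (decimal)
Compute |7109 - 5202| = 1907
1907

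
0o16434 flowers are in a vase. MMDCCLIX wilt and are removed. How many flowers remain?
Convert 0o16434 (octal) → 1×4096 + 6×512 + 4×64 + 3×8 + 4 = 7452 (decimal)
Convert MMDCCLIX (Roman numeral) → 1000 + 1000 + 500 + 100 + 100 + 50 + 9 = 2759 (decimal)
Compute 7452 - 2759 = 4693
4693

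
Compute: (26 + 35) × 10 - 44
Parentheses first: 26 + 35 = 61
Multiply: 61 × 10 = 610
Subtract: 610 - 44 = 566
566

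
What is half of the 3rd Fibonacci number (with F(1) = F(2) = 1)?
The 3rd Fibonacci number (with F(1) = F(2) = 1): 1, 1, 2 → 2
Compute 2 ÷ 2 = 1
1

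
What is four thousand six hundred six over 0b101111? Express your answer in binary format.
Convert four thousand six hundred six (English words) → 4×1000 + 6×100 + 6 = 4606 (decimal)
Convert 0b101111 (binary) → 32 + 8 + 4 + 2 + 1 = 47 (decimal)
Compute 4606 ÷ 47 = 98
Convert 98 (decimal) → 98 = 64 + 32 + 2 → 0b1100010 (binary)
0b1100010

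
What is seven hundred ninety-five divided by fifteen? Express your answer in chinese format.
Convert seven hundred ninety-five (English words) → 7×100 + 95 = 795 (decimal)
Convert fifteen (English words) → 15 (decimal)
Compute 795 ÷ 15 = 53
Convert 53 (decimal) → 53 = 5×10 + 3 → 五十三 (Chinese numeral)
五十三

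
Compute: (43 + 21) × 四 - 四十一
Convert 四 (Chinese numeral) → 4 (decimal)
Convert 四十一 (Chinese numeral) → 4×10 + 1 = 41 (decimal)
Expression in decimal: (43 + 21) × 4 - 41
Parentheses first: 43 + 21 = 64
Multiply: 64 × 4 = 256
Subtract: 256 - 41 = 215
215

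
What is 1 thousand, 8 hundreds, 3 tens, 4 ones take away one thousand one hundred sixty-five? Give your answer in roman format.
Convert 1 thousand, 8 hundreds, 3 tens, 4 ones (place-value notation) → 1×1000 + 8×100 + 3×10 + 4 = 1834 (decimal)
Convert one thousand one hundred sixty-five (English words) → 1×1000 + 1×100 + 65 = 1165 (decimal)
Compute 1834 - 1165 = 669
Convert 669 (decimal) → 669 = 500 + 100 + 50 + 10 + 9 → DCLXIX (Roman numeral)
DCLXIX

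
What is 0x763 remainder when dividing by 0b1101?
Convert 0x763 (hexadecimal) → 7×256 + 6×16 + 3 = 1891 (decimal)
Convert 0b1101 (binary) → 8 + 4 + 1 = 13 (decimal)
Compute 1891 mod 13 = 6
6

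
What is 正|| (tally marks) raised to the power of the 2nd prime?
Convert 正|| (tally marks) → 5 + 2 = 7 (decimal)
Convert the 2nd prime (prime index) → 3 (decimal)
Compute 7 ^ 3 = 343
343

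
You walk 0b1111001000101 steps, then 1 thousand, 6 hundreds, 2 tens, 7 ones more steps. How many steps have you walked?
Convert 0b1111001000101 (binary) → 4096 + 2048 + 1024 + 512 + 64 + 4 + 1 = 7749 (decimal)
Convert 1 thousand, 6 hundreds, 2 tens, 7 ones (place-value notation) → 1×1000 + 6×100 + 2×10 + 7 = 1627 (decimal)
Compute 7749 + 1627 = 9376
9376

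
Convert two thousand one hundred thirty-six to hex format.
Convert two thousand one hundred thirty-six (English words) → 2×1000 + 1×100 + 36 = 2136 (decimal)
Convert 2136 (decimal) → 2136 = 8×256 + 5×16 + 8 → 0x858 (hexadecimal)
0x858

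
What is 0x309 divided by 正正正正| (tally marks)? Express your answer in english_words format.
Convert 0x309 (hexadecimal) → 3×256 + 9 = 777 (decimal)
Convert 正正正正| (tally marks) → 5 + 5 + 5 + 5 + 1 = 21 (decimal)
Compute 777 ÷ 21 = 37
Convert 37 (decimal) → thirty-seven (English words)
thirty-seven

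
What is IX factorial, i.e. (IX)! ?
Convert IX (Roman numeral) → 9 (decimal)
Compute 9! = 362880
362880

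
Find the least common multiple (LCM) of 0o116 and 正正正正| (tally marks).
Convert 0o116 (octal) → 1×64 + 1×8 + 6 = 78 (decimal)
Convert 正正正正| (tally marks) → 5 + 5 + 5 + 5 + 1 = 21 (decimal)
Compute lcm(78, 21) = 546
546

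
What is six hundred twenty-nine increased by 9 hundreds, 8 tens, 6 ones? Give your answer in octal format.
Convert six hundred twenty-nine (English words) → 6×100 + 29 = 629 (decimal)
Convert 9 hundreds, 8 tens, 6 ones (place-value notation) → 9×100 + 8×10 + 6 = 986 (decimal)
Compute 629 + 986 = 1615
Convert 1615 (decimal) → 1615 = 3×512 + 1×64 + 1×8 + 7 → 0o3117 (octal)
0o3117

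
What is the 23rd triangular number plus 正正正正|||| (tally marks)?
The 23rd triangular number = 23×24/2 = 276
Convert 正正正正|||| (tally marks) → 5 + 5 + 5 + 5 + 4 = 24 (decimal)
Compute 276 + 24 = 300
300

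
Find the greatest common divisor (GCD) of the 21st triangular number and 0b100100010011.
Convert the 21st triangular number (triangular index) → 21×22/2 = 231 (decimal)
Convert 0b100100010011 (binary) → 2048 + 256 + 16 + 2 + 1 = 2323 (decimal)
Compute gcd(231, 2323) = 1
1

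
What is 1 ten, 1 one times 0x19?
Convert 1 ten, 1 one (place-value notation) → 1×10 + 1 = 11 (decimal)
Convert 0x19 (hexadecimal) → 1×16 + 9 = 25 (decimal)
Compute 11 × 25 = 275
275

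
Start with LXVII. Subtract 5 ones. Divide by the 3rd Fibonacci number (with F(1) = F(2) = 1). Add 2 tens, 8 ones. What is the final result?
Convert LXVII (Roman numeral) → 50 + 10 + 5 + 1 + 1 = 67 (decimal)
Start: 67
Convert 5 ones (place-value notation) → 5 (decimal)
67 - 5 = 62
Convert the 3rd Fibonacci number (with F(1) = F(2) = 1) (Fibonacci index) → 1, 1, 2 → 2 (decimal)
62 ÷ 2 = 31
Convert 2 tens, 8 ones (place-value notation) → 2×10 + 8 = 28 (decimal)
31 + 28 = 59
59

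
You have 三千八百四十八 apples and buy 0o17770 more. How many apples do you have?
Convert 三千八百四十八 (Chinese numeral) → 3×1000 + 8×100 + 4×10 + 8 = 3848 (decimal)
Convert 0o17770 (octal) → 1×4096 + 7×512 + 7×64 + 7×8 = 8184 (decimal)
Compute 3848 + 8184 = 12032
12032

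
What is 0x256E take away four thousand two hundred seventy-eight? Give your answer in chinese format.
Convert 0x256E (hexadecimal) → 2×4096 + 5×256 + 6×16 + 14 = 9582 (decimal)
Convert four thousand two hundred seventy-eight (English words) → 4×1000 + 2×100 + 78 = 4278 (decimal)
Compute 9582 - 4278 = 5304
Convert 5304 (decimal) → 5304 = 5×1000 + 3×100 + 4 → 五千三百零四 (Chinese numeral)
五千三百零四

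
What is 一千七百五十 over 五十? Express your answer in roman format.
Convert 一千七百五十 (Chinese numeral) → 1×1000 + 7×100 + 5×10 = 1750 (decimal)
Convert 五十 (Chinese numeral) → 5×10 = 50 (decimal)
Compute 1750 ÷ 50 = 35
Convert 35 (decimal) → 35 = 10 + 10 + 10 + 5 → XXXV (Roman numeral)
XXXV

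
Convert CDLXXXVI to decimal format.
Convert CDLXXXVI (Roman numeral) → 400 + 50 + 10 + 10 + 10 + 5 + 1 = 486 (decimal)
486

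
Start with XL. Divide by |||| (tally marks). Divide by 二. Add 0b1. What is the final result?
Convert XL (Roman numeral) → 40 (decimal)
Start: 40
Convert |||| (tally marks) → 4 (decimal)
40 ÷ 4 = 10
Convert 二 (Chinese numeral) → 2 (decimal)
10 ÷ 2 = 5
Convert 0b1 (binary) → 1 (decimal)
5 + 1 = 6
6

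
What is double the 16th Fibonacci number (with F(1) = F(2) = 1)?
The 16th Fibonacci number (with F(1) = F(2) = 1) = 987
Compute 987 × 2 = 1974
1974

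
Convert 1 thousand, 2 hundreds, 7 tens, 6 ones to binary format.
Convert 1 thousand, 2 hundreds, 7 tens, 6 ones (place-value notation) → 1×1000 + 2×100 + 7×10 + 6 = 1276 (decimal)
Convert 1276 (decimal) → 1276 = 1024 + 128 + 64 + 32 + 16 + 8 + 4 → 0b10011111100 (binary)
0b10011111100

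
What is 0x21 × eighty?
Convert 0x21 (hexadecimal) → 2×16 + 1 = 33 (decimal)
Convert eighty (English words) → 80 (decimal)
Compute 33 × 80 = 2640
2640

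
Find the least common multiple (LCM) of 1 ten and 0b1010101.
Convert 1 ten (place-value notation) → 1×10 = 10 (decimal)
Convert 0b1010101 (binary) → 64 + 16 + 4 + 1 = 85 (decimal)
Compute lcm(10, 85) = 170
170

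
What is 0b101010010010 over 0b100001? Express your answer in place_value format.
Convert 0b101010010010 (binary) → 2048 + 512 + 128 + 16 + 2 = 2706 (decimal)
Convert 0b100001 (binary) → 32 + 1 = 33 (decimal)
Compute 2706 ÷ 33 = 82
Convert 82 (decimal) → 82 = 8×10 + 2 → 8 tens, 2 ones (place-value notation)
8 tens, 2 ones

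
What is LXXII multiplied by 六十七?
Convert LXXII (Roman numeral) → 50 + 10 + 10 + 1 + 1 = 72 (decimal)
Convert 六十七 (Chinese numeral) → 6×10 + 7 = 67 (decimal)
Compute 72 × 67 = 4824
4824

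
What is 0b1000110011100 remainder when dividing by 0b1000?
Convert 0b1000110011100 (binary) → 4096 + 256 + 128 + 16 + 8 + 4 = 4508 (decimal)
Convert 0b1000 (binary) → 8 (decimal)
Compute 4508 mod 8 = 4
4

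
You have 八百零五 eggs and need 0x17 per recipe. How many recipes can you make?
Convert 八百零五 (Chinese numeral) → 8×100 + 5 = 805 (decimal)
Convert 0x17 (hexadecimal) → 1×16 + 7 = 23 (decimal)
Compute 805 ÷ 23 = 35
35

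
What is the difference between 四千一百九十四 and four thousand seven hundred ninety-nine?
Convert 四千一百九十四 (Chinese numeral) → 4×1000 + 1×100 + 9×10 + 4 = 4194 (decimal)
Convert four thousand seven hundred ninety-nine (English words) → 4×1000 + 7×100 + 99 = 4799 (decimal)
Difference: |4194 - 4799| = 605
605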